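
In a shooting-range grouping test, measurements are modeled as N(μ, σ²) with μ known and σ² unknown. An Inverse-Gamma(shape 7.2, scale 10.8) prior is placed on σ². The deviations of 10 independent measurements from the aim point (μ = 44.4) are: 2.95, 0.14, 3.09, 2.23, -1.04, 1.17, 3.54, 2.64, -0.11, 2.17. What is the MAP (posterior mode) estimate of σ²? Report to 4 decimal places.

With known mean μ and an Inverse-Gamma(α, β) prior on σ², the Normal likelihood is conjugate: posterior is Inv-Gamma(α + n/2, β + Σ(xᵢ−μ)²/2).
Σ(xᵢ−μ)² = (2.95)² + (0.14)² + (3.09)² + (2.23)² + (-1.04)² + (1.17)² + (3.54)² + (2.64)² + (-0.11)² + (2.17)² = 49.9158.
Posterior: Inv-Gamma(7.2 + 10/2, 10.8 + 49.9158/2) = Inv-Gamma(12.20, 35.75790).
Mode = β/(α+1) = 35.75790/13.20 = 2.7089.

2.7089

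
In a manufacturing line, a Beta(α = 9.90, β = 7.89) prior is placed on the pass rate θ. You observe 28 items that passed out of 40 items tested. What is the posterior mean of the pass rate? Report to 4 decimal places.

The Beta prior is conjugate to a Binomial/Bernoulli likelihood; the update adds successes to α and failures to β.
Posterior: Beta(α+k, β+n−k) = Beta(9.90+28, 7.89+12) = Beta(37.90, 19.89).
Posterior mean = α/(α+β) = 37.90/57.79 = 0.6558.

0.6558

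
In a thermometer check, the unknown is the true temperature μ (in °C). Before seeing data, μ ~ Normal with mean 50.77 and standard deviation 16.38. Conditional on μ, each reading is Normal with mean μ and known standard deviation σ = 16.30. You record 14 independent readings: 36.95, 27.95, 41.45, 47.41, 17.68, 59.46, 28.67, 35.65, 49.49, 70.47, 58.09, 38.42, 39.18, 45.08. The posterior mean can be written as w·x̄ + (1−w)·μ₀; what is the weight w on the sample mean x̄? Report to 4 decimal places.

0.9339

For Normal data with known variance σ², a Normal(μ₀, σ₀²) prior on μ is conjugate. Posterior precision = 1/σ₀² + n/σ²; posterior mean is the precision-weighted average of μ₀ and x̄.
σ₀² = 16.38² = 268.3044, σ² = 16.30² = 265.69. Prior precision 1/σ₀² = 1/268.3044; data precision n/σ² = 14/265.69.
w = (n/σ²)/(1/σ₀² + n/σ²) = n·σ₀²/(σ² + n·σ₀²) = 14·268.3044/(265.69 + 14·268.3044) = 3756.2616/4021.9516 = 0.9339.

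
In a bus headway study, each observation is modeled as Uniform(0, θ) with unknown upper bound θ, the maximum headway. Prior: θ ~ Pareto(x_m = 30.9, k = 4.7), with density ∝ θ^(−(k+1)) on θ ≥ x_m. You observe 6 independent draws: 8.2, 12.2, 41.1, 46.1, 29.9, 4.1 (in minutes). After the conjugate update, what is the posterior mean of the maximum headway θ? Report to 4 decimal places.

50.8526

A Pareto(scale x_m, shape k) prior on the upper bound θ of Uniform(0, θ) is conjugate: posterior is Pareto(max(x_m, max xᵢ), k + n).
Sample maximum = 46.1; prior scale x_m = 30.9 → posterior scale = max = 46.1.
Posterior shape = 4.7 + 6 = 10.7.
E[θ|data] = k·x_m/(k−1) = 10.7·46.1/9.7 = 50.8526.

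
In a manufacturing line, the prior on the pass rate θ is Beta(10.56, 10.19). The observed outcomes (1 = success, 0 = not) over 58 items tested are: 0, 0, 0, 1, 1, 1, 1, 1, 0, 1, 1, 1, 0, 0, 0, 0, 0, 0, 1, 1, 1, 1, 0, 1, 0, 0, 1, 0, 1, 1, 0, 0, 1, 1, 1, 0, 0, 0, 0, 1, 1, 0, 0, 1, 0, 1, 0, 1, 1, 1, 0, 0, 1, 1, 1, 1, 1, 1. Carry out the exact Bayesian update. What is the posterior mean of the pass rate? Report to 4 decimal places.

The Beta prior is conjugate to a Binomial/Bernoulli likelihood; the update adds successes to α and failures to β.
Posterior: Beta(α+k, β+n−k) = Beta(10.56+32, 10.19+26) = Beta(42.56, 36.19).
Posterior mean = α/(α+β) = 42.56/78.75 = 0.5404.

0.5404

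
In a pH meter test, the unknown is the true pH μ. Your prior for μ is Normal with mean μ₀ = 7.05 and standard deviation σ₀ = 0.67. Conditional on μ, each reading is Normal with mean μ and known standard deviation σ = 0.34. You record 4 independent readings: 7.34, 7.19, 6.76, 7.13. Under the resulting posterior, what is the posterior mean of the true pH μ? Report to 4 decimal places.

For Normal data with known variance σ², a Normal(μ₀, σ₀²) prior on μ is conjugate. Posterior precision = 1/σ₀² + n/σ²; posterior mean is the precision-weighted average of μ₀ and x̄.
Σxᵢ = 7.34 + 7.19 + 6.76 + 7.13 = 28.42, so n·x̄ = 28.42.
σ₀² = 0.67² = 0.4489, σ² = 0.34² = 0.1156; σ² + n·σ₀² = 0.1156 + 4·0.4489 = 1.9112.
Posterior mean = (μ₀/σ₀² + n·x̄/σ²)/(1/σ₀² + n/σ²) = (σ²·μ₀ + σ₀²·n·x̄)/(σ² + n·σ₀²) = (0.1156·7.05 + 0.4489·28.42)/1.9112 = 13.572718/1.9112 = 7.1017.

7.1017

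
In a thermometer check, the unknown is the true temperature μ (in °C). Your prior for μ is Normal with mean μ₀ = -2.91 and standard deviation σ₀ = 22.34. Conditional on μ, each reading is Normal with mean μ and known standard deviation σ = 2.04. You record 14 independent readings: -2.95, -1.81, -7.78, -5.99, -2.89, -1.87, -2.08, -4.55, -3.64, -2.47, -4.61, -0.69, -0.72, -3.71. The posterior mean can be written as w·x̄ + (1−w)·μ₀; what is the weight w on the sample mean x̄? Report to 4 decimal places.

For Normal data with known variance σ², a Normal(μ₀, σ₀²) prior on μ is conjugate. Posterior precision = 1/σ₀² + n/σ²; posterior mean is the precision-weighted average of μ₀ and x̄.
σ₀² = 22.34² = 499.0756, σ² = 2.04² = 4.1616. Prior precision 1/σ₀² = 1/499.0756; data precision n/σ² = 14/4.1616.
w = (n/σ²)/(1/σ₀² + n/σ²) = n·σ₀²/(σ² + n·σ₀²) = 14·499.0756/(4.1616 + 14·499.0756) = 6987.0584/6991.22 = 0.9994.

0.9994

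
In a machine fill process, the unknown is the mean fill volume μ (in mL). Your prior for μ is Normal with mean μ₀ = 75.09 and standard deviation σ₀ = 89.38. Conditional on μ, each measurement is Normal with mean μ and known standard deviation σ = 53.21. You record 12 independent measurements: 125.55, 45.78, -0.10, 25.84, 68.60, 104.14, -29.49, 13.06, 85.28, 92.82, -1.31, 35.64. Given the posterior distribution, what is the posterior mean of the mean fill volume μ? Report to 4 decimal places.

For Normal data with known variance σ², a Normal(μ₀, σ₀²) prior on μ is conjugate. Posterior precision = 1/σ₀² + n/σ²; posterior mean is the precision-weighted average of μ₀ and x̄.
Σxᵢ = 125.55 + 45.78 + (-0.10) + 25.84 + 68.60 + 104.14 + (-29.49) + 13.06 + 85.28 + 92.82 + (-1.31) + 35.64 = 565.81, so n·x̄ = 565.81.
σ₀² = 89.38² = 7988.7844, σ² = 53.21² = 2831.3041; σ² + n·σ₀² = 2831.3041 + 12·7988.7844 = 98696.7169.
Posterior mean = (μ₀/σ₀² + n·x̄/σ²)/(1/σ₀² + n/σ²) = (σ²·μ₀ + σ₀²·n·x̄)/(σ² + n·σ₀²) = (2831.3041·75.09 + 7988.7844·565.81)/98696.7169 = 4732736.726233/98696.7169 = 47.9523.

47.9523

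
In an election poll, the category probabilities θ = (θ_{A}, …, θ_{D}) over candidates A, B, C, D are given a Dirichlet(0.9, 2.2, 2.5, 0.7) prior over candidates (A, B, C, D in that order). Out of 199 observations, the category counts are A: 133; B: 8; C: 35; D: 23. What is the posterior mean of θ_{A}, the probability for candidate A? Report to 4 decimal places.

The Dirichlet prior is conjugate to the Multinomial likelihood: each posterior αⱼ = prior αⱼ + observed count nⱼ.
Posterior concentration: (133.9, 10.2, 37.5, 23.7), total = 205.3.
E[θ_{A}|data] = α_{A}/Σα = 133.9/205.3 = 0.6522.

0.6522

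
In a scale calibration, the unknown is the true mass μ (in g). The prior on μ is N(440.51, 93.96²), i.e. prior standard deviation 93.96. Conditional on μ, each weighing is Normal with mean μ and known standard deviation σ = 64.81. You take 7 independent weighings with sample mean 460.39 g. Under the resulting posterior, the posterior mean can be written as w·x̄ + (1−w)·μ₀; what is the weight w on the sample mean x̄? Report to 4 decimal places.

0.9364

For Normal data with known variance σ², a Normal(μ₀, σ₀²) prior on μ is conjugate. Posterior precision = 1/σ₀² + n/σ²; posterior mean is the precision-weighted average of μ₀ and x̄.
σ₀² = 93.96² = 8828.4816, σ² = 64.81² = 4200.3361. Prior precision 1/σ₀² = 1/8828.4816; data precision n/σ² = 7/4200.3361.
w = (n/σ²)/(1/σ₀² + n/σ²) = n·σ₀²/(σ² + n·σ₀²) = 7·8828.4816/(4200.3361 + 7·8828.4816) = 61799.3712/65999.7073 = 0.9364.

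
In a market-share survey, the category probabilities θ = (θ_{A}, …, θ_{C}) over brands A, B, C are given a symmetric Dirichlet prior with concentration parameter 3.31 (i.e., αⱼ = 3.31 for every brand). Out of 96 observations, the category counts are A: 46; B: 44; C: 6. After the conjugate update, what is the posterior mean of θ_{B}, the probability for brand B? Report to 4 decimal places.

0.4466

The Dirichlet prior is conjugate to the Multinomial likelihood: each posterior αⱼ = prior αⱼ + observed count nⱼ.
Posterior concentration: (49.31, 47.31, 9.31), total = 105.93.
E[θ_{B}|data] = α_{B}/Σα = 47.31/105.93 = 0.4466.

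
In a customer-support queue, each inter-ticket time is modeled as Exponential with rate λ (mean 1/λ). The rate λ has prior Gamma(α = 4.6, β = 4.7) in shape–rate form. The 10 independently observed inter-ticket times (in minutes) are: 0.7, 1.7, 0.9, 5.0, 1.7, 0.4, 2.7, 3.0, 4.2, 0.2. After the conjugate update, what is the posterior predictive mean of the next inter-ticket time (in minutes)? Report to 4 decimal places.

With a Gamma(shape α, rate β) prior on the exponential rate λ, the posterior after n observations with total T = Σxᵢ is Gamma(α+n, β+T).
Sum of observations T = 20.5 minutes; n = 10.
Posterior: Gamma(4.6+10, 4.7+20.5) = Gamma(14.6, 25.2).
The predictive distribution for the next observation is Lomax; its mean is β/(α−1) = 25.2/13.6 = 1.8529.

1.8529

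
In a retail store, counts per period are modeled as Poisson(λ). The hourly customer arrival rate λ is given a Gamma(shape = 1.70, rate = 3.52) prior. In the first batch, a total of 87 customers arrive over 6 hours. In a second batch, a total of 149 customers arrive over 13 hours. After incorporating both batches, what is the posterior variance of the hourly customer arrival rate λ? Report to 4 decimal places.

With a Gamma(shape α, rate β) prior, the Poisson likelihood is conjugate: the posterior is Gamma(α + ΣXᵢ, β + n).
After batch 1: Gamma(α+S, β+n) = Gamma(1.70+87, 3.52+6) = Gamma(88.70, 9.52).
After batch 2: Gamma(α+S, β+n) = Gamma(88.70+149, 9.52+13) = Gamma(237.70, 22.52).
Var = α/β² = 237.70/22.52² = 0.4687.

0.4687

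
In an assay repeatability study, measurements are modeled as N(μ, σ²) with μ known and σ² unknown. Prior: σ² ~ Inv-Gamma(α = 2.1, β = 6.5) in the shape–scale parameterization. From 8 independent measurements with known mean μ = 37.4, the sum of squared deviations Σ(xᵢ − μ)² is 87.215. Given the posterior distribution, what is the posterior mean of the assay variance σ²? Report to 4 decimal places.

9.8250

With known mean μ and an Inverse-Gamma(α, β) prior on σ², the Normal likelihood is conjugate: posterior is Inv-Gamma(α + n/2, β + Σ(xᵢ−μ)²/2).
Posterior: Inv-Gamma(2.1 + 8/2, 6.5 + 87.215/2) = Inv-Gamma(6.10, 50.1075).
E[σ²|data] = β/(α−1) = 50.1075/5.10 = 9.8250.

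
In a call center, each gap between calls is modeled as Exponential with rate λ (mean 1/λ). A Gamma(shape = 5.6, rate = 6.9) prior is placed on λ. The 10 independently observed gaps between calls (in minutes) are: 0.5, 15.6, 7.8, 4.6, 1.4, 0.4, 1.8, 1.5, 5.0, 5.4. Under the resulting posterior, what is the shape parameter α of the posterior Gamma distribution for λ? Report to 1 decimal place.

15.6

With a Gamma(shape α, rate β) prior on the exponential rate λ, the posterior after n observations with total T = Σxᵢ is Gamma(α+n, β+T).
Sum of observations T = 44.0 minutes; n = 10.
Posterior: Gamma(5.6+10, 6.9+44.0) = Gamma(15.6, 50.9).
Posterior α = 15.6.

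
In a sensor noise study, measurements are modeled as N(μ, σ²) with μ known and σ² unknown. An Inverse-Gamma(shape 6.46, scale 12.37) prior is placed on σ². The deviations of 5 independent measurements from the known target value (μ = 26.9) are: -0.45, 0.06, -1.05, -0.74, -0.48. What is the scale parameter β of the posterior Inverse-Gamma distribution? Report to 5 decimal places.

13.41330

With known mean μ and an Inverse-Gamma(α, β) prior on σ², the Normal likelihood is conjugate: posterior is Inv-Gamma(α + n/2, β + Σ(xᵢ−μ)²/2).
Σ(xᵢ−μ)² = (-0.45)² + (0.06)² + (-1.05)² + (-0.74)² + (-0.48)² = 2.0866.
Posterior: Inv-Gamma(6.46 + 5/2, 12.37 + 2.0866/2) = Inv-Gamma(8.96, 13.41330).
Posterior β = 13.41330.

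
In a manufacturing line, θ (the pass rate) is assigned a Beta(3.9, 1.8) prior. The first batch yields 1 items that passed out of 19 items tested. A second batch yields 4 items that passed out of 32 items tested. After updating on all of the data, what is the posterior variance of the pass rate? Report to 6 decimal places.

The Beta prior is conjugate to a Binomial/Bernoulli likelihood; the update adds successes to α and failures to β.
After batch 1: Beta(3.9+1, 1.8+18) = Beta(4.9, 19.8).
After batch 2: Beta(4.9+4, 19.8+28) = Beta(8.9, 47.8).
Var = αβ/((α+β)²(α+β+1)) = 8.9·47.8/(56.7²·57.7) = 0.002293.

0.002293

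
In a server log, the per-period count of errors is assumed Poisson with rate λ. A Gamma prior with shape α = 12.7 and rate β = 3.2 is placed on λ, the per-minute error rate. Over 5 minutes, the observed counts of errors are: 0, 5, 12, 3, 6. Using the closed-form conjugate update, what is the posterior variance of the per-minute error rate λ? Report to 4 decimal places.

With a Gamma(shape α, rate β) prior, the Poisson likelihood is conjugate: the posterior is Gamma(α + ΣXᵢ, β + n).
Sum of counts S = 26 over n = 5 minutes.
Posterior: Gamma(α+S, β+n) = Gamma(12.7+26, 3.2+5) = Gamma(38.7, 8.2).
Var = α/β² = 38.7/8.2² = 0.5756.

0.5756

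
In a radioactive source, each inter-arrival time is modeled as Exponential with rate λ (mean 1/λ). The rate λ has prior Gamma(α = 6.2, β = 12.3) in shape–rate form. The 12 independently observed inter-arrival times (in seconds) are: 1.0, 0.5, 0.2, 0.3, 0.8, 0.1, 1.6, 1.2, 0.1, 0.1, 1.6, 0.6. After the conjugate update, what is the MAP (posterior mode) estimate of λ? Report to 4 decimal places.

0.8431

With a Gamma(shape α, rate β) prior on the exponential rate λ, the posterior after n observations with total T = Σxᵢ is Gamma(α+n, β+T).
Sum of observations T = 8.1 seconds; n = 12.
Posterior: Gamma(6.2+12, 12.3+8.1) = Gamma(18.2, 20.4).
Mode = (α−1)/β = 0.8431.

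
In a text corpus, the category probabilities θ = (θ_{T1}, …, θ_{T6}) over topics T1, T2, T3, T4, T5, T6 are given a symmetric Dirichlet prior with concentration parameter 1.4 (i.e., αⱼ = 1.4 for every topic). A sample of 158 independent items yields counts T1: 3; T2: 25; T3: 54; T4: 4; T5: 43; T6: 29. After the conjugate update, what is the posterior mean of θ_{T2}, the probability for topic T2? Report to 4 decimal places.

0.1587

The Dirichlet prior is conjugate to the Multinomial likelihood: each posterior αⱼ = prior αⱼ + observed count nⱼ.
Posterior concentration: (4.4, 26.4, 55.4, 5.4, 44.4, 30.4), total = 166.4.
E[θ_{T2}|data] = α_{T2}/Σα = 26.4/166.4 = 0.1587.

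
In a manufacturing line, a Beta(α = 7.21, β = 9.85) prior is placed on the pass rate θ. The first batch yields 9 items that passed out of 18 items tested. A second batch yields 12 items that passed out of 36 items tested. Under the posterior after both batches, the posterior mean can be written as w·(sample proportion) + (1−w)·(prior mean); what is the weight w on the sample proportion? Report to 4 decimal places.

The Beta prior is conjugate to a Binomial/Bernoulli likelihood; the update adds successes to α and failures to β.
Total number of items tested: n = 18 + 36 = 54.
Posterior mean = (α₀+k)/(α₀+β₀+n) = [n/(α₀+β₀+n)]·(k/n) + [(α₀+β₀)/(α₀+β₀+n)]·α₀/(α₀+β₀), so only n and the prior enter the weight.
The weight on the data is w = n/(α₀+β₀+n) = 54/(7.21+9.85+54) = 54/71.06 = 0.7599.

0.7599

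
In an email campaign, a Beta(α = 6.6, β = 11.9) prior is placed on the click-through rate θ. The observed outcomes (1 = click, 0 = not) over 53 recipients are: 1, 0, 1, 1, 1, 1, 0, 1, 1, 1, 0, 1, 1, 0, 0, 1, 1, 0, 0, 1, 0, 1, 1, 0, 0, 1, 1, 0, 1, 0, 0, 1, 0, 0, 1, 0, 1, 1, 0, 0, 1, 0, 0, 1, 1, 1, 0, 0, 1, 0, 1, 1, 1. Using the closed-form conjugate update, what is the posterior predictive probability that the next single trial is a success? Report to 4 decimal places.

0.5119

The Beta prior is conjugate to a Binomial/Bernoulli likelihood; the update adds successes to α and failures to β.
Posterior: Beta(α+k, β+n−k) = Beta(6.6+30, 11.9+23) = Beta(36.6, 34.9).
For a single future Bernoulli trial, P(success | data) = α/(α+β) = 0.5119.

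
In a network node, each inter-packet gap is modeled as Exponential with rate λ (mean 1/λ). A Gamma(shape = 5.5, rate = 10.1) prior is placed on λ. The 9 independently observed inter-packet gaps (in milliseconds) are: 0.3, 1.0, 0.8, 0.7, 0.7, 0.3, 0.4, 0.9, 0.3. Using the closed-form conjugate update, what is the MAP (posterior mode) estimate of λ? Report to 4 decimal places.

With a Gamma(shape α, rate β) prior on the exponential rate λ, the posterior after n observations with total T = Σxᵢ is Gamma(α+n, β+T).
Sum of observations T = 5.4 milliseconds; n = 9.
Posterior: Gamma(5.5+9, 10.1+5.4) = Gamma(14.5, 15.5).
Mode = (α−1)/β = 0.8710.

0.8710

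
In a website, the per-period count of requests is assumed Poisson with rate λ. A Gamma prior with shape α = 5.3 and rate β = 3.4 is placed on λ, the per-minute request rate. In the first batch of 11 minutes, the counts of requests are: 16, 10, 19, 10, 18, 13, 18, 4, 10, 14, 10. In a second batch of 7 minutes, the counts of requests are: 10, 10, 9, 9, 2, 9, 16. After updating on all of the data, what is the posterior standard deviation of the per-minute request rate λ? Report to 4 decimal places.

With a Gamma(shape α, rate β) prior, the Poisson likelihood is conjugate: the posterior is Gamma(α + ΣXᵢ, β + n).
Batch 1: sum of counts S = 142 over n = 11 minutes.
After batch 1: Gamma(α+S, β+n) = Gamma(5.3+142, 3.4+11) = Gamma(147.3, 14.4).
Batch 2: sum of counts S = 65 over n = 7 minutes.
After batch 2: Gamma(α+S, β+n) = Gamma(147.3+65, 14.4+7) = Gamma(212.3, 21.4).
SD = √α/β = √212.3/21.4 = 0.6809.

0.6809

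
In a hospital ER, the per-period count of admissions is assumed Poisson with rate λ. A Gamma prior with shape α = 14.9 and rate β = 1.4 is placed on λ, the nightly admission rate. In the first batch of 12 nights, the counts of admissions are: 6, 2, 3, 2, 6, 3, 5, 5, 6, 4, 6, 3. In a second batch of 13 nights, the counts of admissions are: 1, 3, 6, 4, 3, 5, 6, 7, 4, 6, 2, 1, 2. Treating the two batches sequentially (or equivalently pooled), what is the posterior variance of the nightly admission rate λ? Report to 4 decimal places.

0.1663

With a Gamma(shape α, rate β) prior, the Poisson likelihood is conjugate: the posterior is Gamma(α + ΣXᵢ, β + n).
Batch 1: sum of counts S = 51 over n = 12 nights.
After batch 1: Gamma(α+S, β+n) = Gamma(14.9+51, 1.4+12) = Gamma(65.9, 13.4).
Batch 2: sum of counts S = 50 over n = 13 nights.
After batch 2: Gamma(α+S, β+n) = Gamma(65.9+50, 13.4+13) = Gamma(115.9, 26.4).
Var = α/β² = 115.9/26.4² = 0.1663.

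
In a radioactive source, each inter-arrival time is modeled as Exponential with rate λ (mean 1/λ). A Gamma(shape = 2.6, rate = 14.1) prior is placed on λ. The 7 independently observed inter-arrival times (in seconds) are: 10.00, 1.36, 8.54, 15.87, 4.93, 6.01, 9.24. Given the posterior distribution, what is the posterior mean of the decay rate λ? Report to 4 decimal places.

0.1370

With a Gamma(shape α, rate β) prior on the exponential rate λ, the posterior after n observations with total T = Σxᵢ is Gamma(α+n, β+T).
Sum of observations T = 55.95 seconds; n = 7.
Posterior: Gamma(2.6+7, 14.1+55.95) = Gamma(9.6, 70.05).
Posterior mean of λ = α/β = 9.6/70.05 = 0.1370.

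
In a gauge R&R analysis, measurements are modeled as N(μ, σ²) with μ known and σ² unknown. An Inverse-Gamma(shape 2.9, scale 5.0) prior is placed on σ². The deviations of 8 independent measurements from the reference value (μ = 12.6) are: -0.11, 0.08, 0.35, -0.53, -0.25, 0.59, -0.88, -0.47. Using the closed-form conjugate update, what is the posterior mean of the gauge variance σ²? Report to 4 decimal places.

1.0024

With known mean μ and an Inverse-Gamma(α, β) prior on σ², the Normal likelihood is conjugate: posterior is Inv-Gamma(α + n/2, β + Σ(xᵢ−μ)²/2).
Σ(xᵢ−μ)² = (-0.11)² + (0.08)² + (0.35)² + (-0.53)² + (-0.25)² + (0.59)² + (-0.88)² + (-0.47)² = 1.8278.
Posterior: Inv-Gamma(2.9 + 8/2, 5.0 + 1.8278/2) = Inv-Gamma(6.90, 5.91390).
E[σ²|data] = β/(α−1) = 5.91390/5.90 = 1.0024.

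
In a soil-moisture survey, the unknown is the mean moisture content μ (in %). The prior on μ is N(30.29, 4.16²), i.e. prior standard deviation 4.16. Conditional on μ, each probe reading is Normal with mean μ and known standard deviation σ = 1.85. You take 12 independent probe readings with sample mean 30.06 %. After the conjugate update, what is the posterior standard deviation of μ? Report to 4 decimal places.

0.5297

For Normal data with known variance σ², a Normal(μ₀, σ₀²) prior on μ is conjugate. Posterior precision = 1/σ₀² + n/σ²; posterior mean is the precision-weighted average of μ₀ and x̄.
σ₀² = 4.16² = 17.3056, σ² = 1.85² = 3.4225; σ² + n·σ₀² = 3.4225 + 12·17.3056 = 211.0897.
Posterior precision = 1/σ₀² + n/σ² = 1/17.3056 + 12/3.4225 = (σ² + n·σ₀²)/(σ₀²σ²) = 211.0897/(17.3056·3.4225); posterior variance σₙ² = σ₀²σ²/(σ² + n·σ₀²) = 17.3056·3.4225/211.0897 = 0.280584.
Posterior SD = √σₙ² = √(17.3056·3.4225/211.0897) = 0.5297.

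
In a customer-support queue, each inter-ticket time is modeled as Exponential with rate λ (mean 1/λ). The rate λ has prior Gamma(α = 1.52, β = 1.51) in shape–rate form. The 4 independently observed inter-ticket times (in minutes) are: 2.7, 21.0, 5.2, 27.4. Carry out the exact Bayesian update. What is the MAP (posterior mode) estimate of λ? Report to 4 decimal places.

With a Gamma(shape α, rate β) prior on the exponential rate λ, the posterior after n observations with total T = Σxᵢ is Gamma(α+n, β+T).
Sum of observations T = 56.3 minutes; n = 4.
Posterior: Gamma(1.52+4, 1.51+56.3) = Gamma(5.52, 57.81).
Mode = (α−1)/β = 0.0782.

0.0782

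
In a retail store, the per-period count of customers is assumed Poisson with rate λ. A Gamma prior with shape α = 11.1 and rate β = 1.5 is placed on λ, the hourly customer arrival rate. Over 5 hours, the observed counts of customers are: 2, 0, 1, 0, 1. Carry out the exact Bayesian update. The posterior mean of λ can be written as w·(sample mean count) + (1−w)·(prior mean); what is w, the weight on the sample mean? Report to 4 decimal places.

0.7692

With a Gamma(shape α, rate β) prior, the Poisson likelihood is conjugate: the posterior is Gamma(α + ΣXᵢ, β + n).
Posterior mean = (α₀+S)/(β₀+n) = [n/(β₀+n)]·(S/n) + [β₀/(β₀+n)]·(α₀/β₀), so only n and β₀ enter the weight.
Weight on data w = n/(β₀+n) = 5/(1.5+5) = 5/6.5 = 0.7692.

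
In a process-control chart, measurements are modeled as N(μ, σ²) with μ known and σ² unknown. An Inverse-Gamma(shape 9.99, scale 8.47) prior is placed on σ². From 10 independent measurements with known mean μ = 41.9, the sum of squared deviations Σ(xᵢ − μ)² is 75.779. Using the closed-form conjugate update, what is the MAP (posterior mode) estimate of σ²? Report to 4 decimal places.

With known mean μ and an Inverse-Gamma(α, β) prior on σ², the Normal likelihood is conjugate: posterior is Inv-Gamma(α + n/2, β + Σ(xᵢ−μ)²/2).
Posterior: Inv-Gamma(9.99 + 10/2, 8.47 + 75.779/2) = Inv-Gamma(14.99, 46.3595).
Mode = β/(α+1) = 46.3595/15.99 = 2.8993.

2.8993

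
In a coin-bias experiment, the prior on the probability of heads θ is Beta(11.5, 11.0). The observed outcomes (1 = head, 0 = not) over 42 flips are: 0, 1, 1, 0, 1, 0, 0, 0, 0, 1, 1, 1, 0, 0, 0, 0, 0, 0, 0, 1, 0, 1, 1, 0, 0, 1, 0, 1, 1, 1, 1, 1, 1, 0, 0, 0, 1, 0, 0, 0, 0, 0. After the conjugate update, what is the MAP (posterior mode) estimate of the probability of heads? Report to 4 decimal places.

The Beta prior is conjugate to a Binomial/Bernoulli likelihood; the update adds successes to α and failures to β.
Posterior: Beta(α+k, β+n−k) = Beta(11.5+17, 11.0+25) = Beta(28.5, 36.0).
Mode of Beta(a,b) for a,b>1 is (a−1)/(a+b−2) = 27.5/62.5 = 0.4400.

0.4400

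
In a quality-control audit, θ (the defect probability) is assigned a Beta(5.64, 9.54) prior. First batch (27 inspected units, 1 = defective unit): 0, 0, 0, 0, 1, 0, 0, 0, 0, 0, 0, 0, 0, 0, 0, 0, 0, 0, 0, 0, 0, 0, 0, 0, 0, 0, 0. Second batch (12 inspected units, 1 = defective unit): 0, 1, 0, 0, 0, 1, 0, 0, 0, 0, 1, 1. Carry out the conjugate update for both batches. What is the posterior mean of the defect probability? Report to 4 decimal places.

The Beta prior is conjugate to a Binomial/Bernoulli likelihood; the update adds successes to α and failures to β.
After batch 1: Beta(5.64+1, 9.54+26) = Beta(6.64, 35.54).
After batch 2: Beta(6.64+4, 35.54+8) = Beta(10.64, 43.54).
Posterior mean = α/(α+β) = 10.64/54.18 = 0.1964.

0.1964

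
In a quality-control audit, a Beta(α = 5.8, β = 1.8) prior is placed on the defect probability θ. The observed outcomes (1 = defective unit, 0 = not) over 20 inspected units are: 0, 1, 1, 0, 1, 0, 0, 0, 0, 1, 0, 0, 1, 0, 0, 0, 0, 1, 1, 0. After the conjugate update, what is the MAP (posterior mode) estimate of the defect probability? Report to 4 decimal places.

The Beta prior is conjugate to a Binomial/Bernoulli likelihood; the update adds successes to α and failures to β.
Posterior: Beta(α+k, β+n−k) = Beta(5.8+7, 1.8+13) = Beta(12.8, 14.8).
Mode of Beta(a,b) for a,b>1 is (a−1)/(a+b−2) = 11.8/25.6 = 0.4609.

0.4609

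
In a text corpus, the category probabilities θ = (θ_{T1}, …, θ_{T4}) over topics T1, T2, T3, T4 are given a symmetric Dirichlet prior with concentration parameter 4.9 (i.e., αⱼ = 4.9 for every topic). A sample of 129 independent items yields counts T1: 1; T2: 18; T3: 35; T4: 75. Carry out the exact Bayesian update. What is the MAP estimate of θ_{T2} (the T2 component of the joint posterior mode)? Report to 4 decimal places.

0.1515

The Dirichlet prior is conjugate to the Multinomial likelihood: each posterior αⱼ = prior αⱼ + observed count nⱼ.
Posterior concentration: (5.9, 22.9, 39.9, 79.9), total = 148.6.
Joint mode component: (α_{T2}−1)/(Σα−K) = 21.9/144.6 = 0.1515.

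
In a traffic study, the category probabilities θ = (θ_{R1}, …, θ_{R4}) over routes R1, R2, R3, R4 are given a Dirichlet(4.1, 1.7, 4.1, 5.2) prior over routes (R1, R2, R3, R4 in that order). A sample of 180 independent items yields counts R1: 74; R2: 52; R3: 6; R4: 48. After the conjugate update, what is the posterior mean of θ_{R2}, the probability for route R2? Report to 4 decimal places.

0.2752

The Dirichlet prior is conjugate to the Multinomial likelihood: each posterior αⱼ = prior αⱼ + observed count nⱼ.
Posterior concentration: (78.1, 53.7, 10.1, 53.2), total = 195.1.
E[θ_{R2}|data] = α_{R2}/Σα = 53.7/195.1 = 0.2752.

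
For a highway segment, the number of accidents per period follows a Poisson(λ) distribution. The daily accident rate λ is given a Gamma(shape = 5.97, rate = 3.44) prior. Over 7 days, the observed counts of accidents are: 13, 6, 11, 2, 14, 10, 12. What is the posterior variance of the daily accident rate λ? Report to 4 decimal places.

0.6787

With a Gamma(shape α, rate β) prior, the Poisson likelihood is conjugate: the posterior is Gamma(α + ΣXᵢ, β + n).
Sum of counts S = 68 over n = 7 days.
Posterior: Gamma(α+S, β+n) = Gamma(5.97+68, 3.44+7) = Gamma(73.97, 10.44).
Var = α/β² = 73.97/10.44² = 0.6787.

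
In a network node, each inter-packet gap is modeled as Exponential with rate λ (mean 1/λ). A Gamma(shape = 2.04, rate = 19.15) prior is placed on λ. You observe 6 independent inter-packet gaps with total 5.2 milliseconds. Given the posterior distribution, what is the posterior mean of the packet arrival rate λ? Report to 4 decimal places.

With a Gamma(shape α, rate β) prior on the exponential rate λ, the posterior after n observations with total T = Σxᵢ is Gamma(α+n, β+T).
Posterior: Gamma(2.04+6, 19.15+5.2) = Gamma(8.04, 24.35).
Posterior mean of λ = α/β = 8.04/24.35 = 0.3302.

0.3302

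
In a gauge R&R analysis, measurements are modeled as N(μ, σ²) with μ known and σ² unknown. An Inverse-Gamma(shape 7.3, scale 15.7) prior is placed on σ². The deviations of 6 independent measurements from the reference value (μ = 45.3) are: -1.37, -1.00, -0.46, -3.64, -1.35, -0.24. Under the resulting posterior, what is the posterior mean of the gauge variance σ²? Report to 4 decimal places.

With known mean μ and an Inverse-Gamma(α, β) prior on σ², the Normal likelihood is conjugate: posterior is Inv-Gamma(α + n/2, β + Σ(xᵢ−μ)²/2).
Σ(xᵢ−μ)² = (-1.37)² + (-1.00)² + (-0.46)² + (-3.64)² + (-1.35)² + (-0.24)² = 18.2182.
Posterior: Inv-Gamma(7.3 + 6/2, 15.7 + 18.2182/2) = Inv-Gamma(10.30, 24.80910).
E[σ²|data] = β/(α−1) = 24.80910/9.30 = 2.6676.

2.6676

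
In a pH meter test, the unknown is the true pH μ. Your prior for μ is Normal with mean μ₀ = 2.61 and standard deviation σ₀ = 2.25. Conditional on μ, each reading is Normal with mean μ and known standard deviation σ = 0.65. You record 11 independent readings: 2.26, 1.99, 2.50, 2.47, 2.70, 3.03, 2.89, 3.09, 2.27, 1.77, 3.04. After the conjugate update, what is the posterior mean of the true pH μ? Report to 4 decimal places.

2.5468

For Normal data with known variance σ², a Normal(μ₀, σ₀²) prior on μ is conjugate. Posterior precision = 1/σ₀² + n/σ²; posterior mean is the precision-weighted average of μ₀ and x̄.
Σxᵢ = 2.26 + 1.99 + 2.50 + 2.47 + 2.70 + 3.03 + 2.89 + 3.09 + 2.27 + 1.77 + 3.04 = 28.01, so n·x̄ = 28.01.
σ₀² = 2.25² = 5.0625, σ² = 0.65² = 0.4225; σ² + n·σ₀² = 0.4225 + 11·5.0625 = 56.11.
Posterior mean = (μ₀/σ₀² + n·x̄/σ²)/(1/σ₀² + n/σ²) = (σ²·μ₀ + σ₀²·n·x̄)/(σ² + n·σ₀²) = (0.4225·2.61 + 5.0625·28.01)/56.11 = 142.90335/56.11 = 2.5468.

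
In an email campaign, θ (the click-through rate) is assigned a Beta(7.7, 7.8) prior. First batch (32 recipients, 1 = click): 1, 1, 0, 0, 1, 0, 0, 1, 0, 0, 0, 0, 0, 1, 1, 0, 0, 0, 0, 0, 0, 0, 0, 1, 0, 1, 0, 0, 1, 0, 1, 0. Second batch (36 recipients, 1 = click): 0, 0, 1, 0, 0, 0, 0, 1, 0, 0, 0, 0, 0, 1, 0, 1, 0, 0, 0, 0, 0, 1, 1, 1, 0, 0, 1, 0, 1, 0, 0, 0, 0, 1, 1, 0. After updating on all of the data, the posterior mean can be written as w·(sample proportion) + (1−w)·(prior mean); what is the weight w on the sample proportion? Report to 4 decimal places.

The Beta prior is conjugate to a Binomial/Bernoulli likelihood; the update adds successes to α and failures to β.
Total number of recipients: n = 32 + 36 = 68.
Posterior mean = (α₀+k)/(α₀+β₀+n) = [n/(α₀+β₀+n)]·(k/n) + [(α₀+β₀)/(α₀+β₀+n)]·α₀/(α₀+β₀), so only n and the prior enter the weight.
The weight on the data is w = n/(α₀+β₀+n) = 68/(7.7+7.8+68) = 68/83.5 = 0.8144.

0.8144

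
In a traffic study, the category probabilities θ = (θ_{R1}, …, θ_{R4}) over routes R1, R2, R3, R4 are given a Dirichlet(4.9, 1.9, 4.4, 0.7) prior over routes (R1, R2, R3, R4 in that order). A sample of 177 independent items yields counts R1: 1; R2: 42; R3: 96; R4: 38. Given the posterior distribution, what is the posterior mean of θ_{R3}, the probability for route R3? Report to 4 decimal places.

0.5315

The Dirichlet prior is conjugate to the Multinomial likelihood: each posterior αⱼ = prior αⱼ + observed count nⱼ.
Posterior concentration: (5.9, 43.9, 100.4, 38.7), total = 188.9.
E[θ_{R3}|data] = α_{R3}/Σα = 100.4/188.9 = 0.5315.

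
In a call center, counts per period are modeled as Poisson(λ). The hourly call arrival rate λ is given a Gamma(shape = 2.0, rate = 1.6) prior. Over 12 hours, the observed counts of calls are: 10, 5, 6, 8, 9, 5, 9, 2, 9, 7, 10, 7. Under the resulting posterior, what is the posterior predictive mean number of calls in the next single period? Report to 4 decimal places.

With a Gamma(shape α, rate β) prior, the Poisson likelihood is conjugate: the posterior is Gamma(α + ΣXᵢ, β + n).
Sum of counts S = 87 over n = 12 hours.
Posterior: Gamma(α+S, β+n) = Gamma(2.0+87, 1.6+12) = Gamma(89.0, 13.6).
The predictive distribution for one future period is NegBinom with mean α/β = 6.5441.

6.5441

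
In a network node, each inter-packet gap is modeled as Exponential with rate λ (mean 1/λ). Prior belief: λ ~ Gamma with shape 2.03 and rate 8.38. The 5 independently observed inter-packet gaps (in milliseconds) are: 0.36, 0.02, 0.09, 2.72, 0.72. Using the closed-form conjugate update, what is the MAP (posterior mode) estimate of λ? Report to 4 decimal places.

With a Gamma(shape α, rate β) prior on the exponential rate λ, the posterior after n observations with total T = Σxᵢ is Gamma(α+n, β+T).
Sum of observations T = 3.91 milliseconds; n = 5.
Posterior: Gamma(2.03+5, 8.38+3.91) = Gamma(7.03, 12.29).
Mode = (α−1)/β = 0.4906.

0.4906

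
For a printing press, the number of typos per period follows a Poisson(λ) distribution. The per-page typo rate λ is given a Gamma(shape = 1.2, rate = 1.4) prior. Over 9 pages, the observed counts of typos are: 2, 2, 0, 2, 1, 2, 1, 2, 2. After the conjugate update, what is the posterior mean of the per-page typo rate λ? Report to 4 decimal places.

With a Gamma(shape α, rate β) prior, the Poisson likelihood is conjugate: the posterior is Gamma(α + ΣXᵢ, β + n).
Sum of counts S = 14 over n = 9 pages.
Posterior: Gamma(α+S, β+n) = Gamma(1.2+14, 1.4+9) = Gamma(15.2, 10.4).
Posterior mean = α/β = 15.2/10.4 = 1.4615.

1.4615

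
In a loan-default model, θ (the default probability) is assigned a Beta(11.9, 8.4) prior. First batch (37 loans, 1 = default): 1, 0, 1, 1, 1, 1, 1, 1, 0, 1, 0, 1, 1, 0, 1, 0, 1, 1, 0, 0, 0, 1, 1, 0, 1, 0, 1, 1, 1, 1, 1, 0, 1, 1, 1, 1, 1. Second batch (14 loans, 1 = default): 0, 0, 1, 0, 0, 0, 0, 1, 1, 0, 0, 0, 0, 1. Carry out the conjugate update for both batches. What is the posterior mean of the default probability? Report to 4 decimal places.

The Beta prior is conjugate to a Binomial/Bernoulli likelihood; the update adds successes to α and failures to β.
After batch 1: Beta(11.9+26, 8.4+11) = Beta(37.9, 19.4).
After batch 2: Beta(37.9+4, 19.4+10) = Beta(41.9, 29.4).
Posterior mean = α/(α+β) = 41.9/71.3 = 0.5877.

0.5877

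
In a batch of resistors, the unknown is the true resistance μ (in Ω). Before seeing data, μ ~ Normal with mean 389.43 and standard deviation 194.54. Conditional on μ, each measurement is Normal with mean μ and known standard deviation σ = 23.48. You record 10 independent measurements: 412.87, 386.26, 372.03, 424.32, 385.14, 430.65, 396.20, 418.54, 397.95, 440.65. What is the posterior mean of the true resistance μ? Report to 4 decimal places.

For Normal data with known variance σ², a Normal(μ₀, σ₀²) prior on μ is conjugate. Posterior precision = 1/σ₀² + n/σ²; posterior mean is the precision-weighted average of μ₀ and x̄.
Σxᵢ = 412.87 + 386.26 + 372.03 + 424.32 + 385.14 + 430.65 + 396.20 + 418.54 + 397.95 + 440.65 = 4064.61, so n·x̄ = 4064.61.
σ₀² = 194.54² = 37845.8116, σ² = 23.48² = 551.3104; σ² + n·σ₀² = 551.3104 + 10·37845.8116 = 379009.4264.
Posterior mean = (μ₀/σ₀² + n·x̄/σ²)/(1/σ₀² + n/σ²) = (σ²·μ₀ + σ₀²·n·x̄)/(σ² + n·σ₀²) = (551.3104·389.43 + 37845.8116·4064.61)/379009.4264 = 154043161.096548/379009.4264 = 406.4362.

406.4362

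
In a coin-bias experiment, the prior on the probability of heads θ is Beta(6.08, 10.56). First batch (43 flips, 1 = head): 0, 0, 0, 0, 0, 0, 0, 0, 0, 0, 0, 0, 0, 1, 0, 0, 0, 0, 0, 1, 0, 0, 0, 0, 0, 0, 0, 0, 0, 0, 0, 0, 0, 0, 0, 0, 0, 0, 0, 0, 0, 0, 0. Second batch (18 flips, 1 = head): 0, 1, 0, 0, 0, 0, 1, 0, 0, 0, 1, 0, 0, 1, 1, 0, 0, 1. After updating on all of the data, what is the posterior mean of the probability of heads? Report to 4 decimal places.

The Beta prior is conjugate to a Binomial/Bernoulli likelihood; the update adds successes to α and failures to β.
After batch 1: Beta(6.08+2, 10.56+41) = Beta(8.08, 51.56).
After batch 2: Beta(8.08+6, 51.56+12) = Beta(14.08, 63.56).
Posterior mean = α/(α+β) = 14.08/77.64 = 0.1813.

0.1813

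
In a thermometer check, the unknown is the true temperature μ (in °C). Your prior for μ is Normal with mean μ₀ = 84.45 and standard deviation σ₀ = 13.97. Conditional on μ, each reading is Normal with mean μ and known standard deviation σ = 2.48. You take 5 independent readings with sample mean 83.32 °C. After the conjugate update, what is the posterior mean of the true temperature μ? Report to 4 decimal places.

83.3271

For Normal data with known variance σ², a Normal(μ₀, σ₀²) prior on μ is conjugate. Posterior precision = 1/σ₀² + n/σ²; posterior mean is the precision-weighted average of μ₀ and x̄.
n·x̄ = 5·83.32 = 416.6.
σ₀² = 13.97² = 195.1609, σ² = 2.48² = 6.1504; σ² + n·σ₀² = 6.1504 + 5·195.1609 = 981.9549.
Posterior mean = (μ₀/σ₀² + n·x̄/σ²)/(1/σ₀² + n/σ²) = (σ²·μ₀ + σ₀²·n·x̄)/(σ² + n·σ₀²) = (6.1504·84.45 + 195.1609·416.6)/981.9549 = 81823.43222/981.9549 = 83.3271.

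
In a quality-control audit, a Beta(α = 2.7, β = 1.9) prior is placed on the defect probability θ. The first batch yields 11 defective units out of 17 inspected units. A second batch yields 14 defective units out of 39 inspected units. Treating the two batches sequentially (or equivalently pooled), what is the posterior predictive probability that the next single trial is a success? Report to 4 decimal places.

0.4571

The Beta prior is conjugate to a Binomial/Bernoulli likelihood; the update adds successes to α and failures to β.
After batch 1: Beta(2.7+11, 1.9+6) = Beta(13.7, 7.9).
After batch 2: Beta(13.7+14, 7.9+25) = Beta(27.7, 32.9).
For a single future Bernoulli trial, P(success | data) = α/(α+β) = 0.4571.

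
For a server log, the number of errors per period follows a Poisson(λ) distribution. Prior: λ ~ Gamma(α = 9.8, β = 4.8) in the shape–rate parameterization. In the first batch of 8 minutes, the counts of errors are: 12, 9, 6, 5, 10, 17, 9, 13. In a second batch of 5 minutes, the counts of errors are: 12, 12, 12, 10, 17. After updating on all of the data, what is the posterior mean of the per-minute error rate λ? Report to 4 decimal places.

With a Gamma(shape α, rate β) prior, the Poisson likelihood is conjugate: the posterior is Gamma(α + ΣXᵢ, β + n).
Batch 1: sum of counts S = 81 over n = 8 minutes.
After batch 1: Gamma(α+S, β+n) = Gamma(9.8+81, 4.8+8) = Gamma(90.8, 12.8).
Batch 2: sum of counts S = 63 over n = 5 minutes.
After batch 2: Gamma(α+S, β+n) = Gamma(90.8+63, 12.8+5) = Gamma(153.8, 17.8).
Posterior mean = α/β = 153.8/17.8 = 8.6404.

8.6404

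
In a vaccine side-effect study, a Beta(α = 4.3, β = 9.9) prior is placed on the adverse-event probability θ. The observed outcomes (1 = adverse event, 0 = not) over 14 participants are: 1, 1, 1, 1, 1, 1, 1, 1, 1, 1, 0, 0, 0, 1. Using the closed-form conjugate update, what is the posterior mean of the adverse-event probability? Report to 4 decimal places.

The Beta prior is conjugate to a Binomial/Bernoulli likelihood; the update adds successes to α and failures to β.
Posterior: Beta(α+k, β+n−k) = Beta(4.3+11, 9.9+3) = Beta(15.3, 12.9).
Posterior mean = α/(α+β) = 15.3/28.2 = 0.5426.

0.5426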